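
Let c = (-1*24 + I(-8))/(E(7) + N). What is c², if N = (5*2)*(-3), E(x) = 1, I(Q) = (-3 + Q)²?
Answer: 9409/841 ≈ 11.188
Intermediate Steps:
N = -30 (N = 10*(-3) = -30)
c = -97/29 (c = (-1*24 + (-3 - 8)²)/(1 - 30) = (-24 + (-11)²)/(-29) = (-24 + 121)*(-1/29) = 97*(-1/29) = -97/29 ≈ -3.3448)
c² = (-97/29)² = 9409/841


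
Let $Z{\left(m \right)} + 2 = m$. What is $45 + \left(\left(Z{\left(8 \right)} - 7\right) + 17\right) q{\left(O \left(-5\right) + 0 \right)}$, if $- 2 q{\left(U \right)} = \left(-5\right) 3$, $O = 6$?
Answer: $165$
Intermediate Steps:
$Z{\left(m \right)} = -2 + m$
$q{\left(U \right)} = \frac{15}{2}$ ($q{\left(U \right)} = - \frac{\left(-5\right) 3}{2} = \left(- \frac{1}{2}\right) \left(-15\right) = \frac{15}{2}$)
$45 + \left(\left(Z{\left(8 \right)} - 7\right) + 17\right) q{\left(O \left(-5\right) + 0 \right)} = 45 + \left(\left(\left(-2 + 8\right) - 7\right) + 17\right) \frac{15}{2} = 45 + \left(\left(6 - 7\right) + 17\right) \frac{15}{2} = 45 + \left(-1 + 17\right) \frac{15}{2} = 45 + 16 \cdot \frac{15}{2} = 45 + 120 = 165$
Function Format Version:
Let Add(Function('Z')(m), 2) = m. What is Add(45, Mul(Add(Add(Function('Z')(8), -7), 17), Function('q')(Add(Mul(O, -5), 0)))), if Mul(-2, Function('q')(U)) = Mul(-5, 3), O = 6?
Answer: 165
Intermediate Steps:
Function('Z')(m) = Add(-2, m)
Function('q')(U) = Rational(15, 2) (Function('q')(U) = Mul(Rational(-1, 2), Mul(-5, 3)) = Mul(Rational(-1, 2), -15) = Rational(15, 2))
Add(45, Mul(Add(Add(Function('Z')(8), -7), 17), Function('q')(Add(Mul(O, -5), 0)))) = Add(45, Mul(Add(Add(Add(-2, 8), -7), 17), Rational(15, 2))) = Add(45, Mul(Add(Add(6, -7), 17), Rational(15, 2))) = Add(45, Mul(Add(-1, 17), Rational(15, 2))) = Add(45, Mul(16, Rational(15, 2))) = Add(45, 120) = 165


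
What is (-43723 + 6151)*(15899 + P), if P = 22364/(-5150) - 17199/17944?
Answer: -6898041455951031/11551450 ≈ -5.9716e+8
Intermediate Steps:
P = -244937233/46205800 (P = 22364*(-1/5150) - 17199*1/17944 = -11182/2575 - 17199/17944 = -244937233/46205800 ≈ -5.3010)
(-43723 + 6151)*(15899 + P) = (-43723 + 6151)*(15899 - 244937233/46205800) = -37572*734381076967/46205800 = -6898041455951031/11551450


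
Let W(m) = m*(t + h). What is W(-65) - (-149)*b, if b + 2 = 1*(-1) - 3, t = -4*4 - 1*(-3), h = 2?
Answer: -179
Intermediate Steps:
t = -13 (t = -16 + 3 = -13)
b = -6 (b = -2 + (1*(-1) - 3) = -2 + (-1 - 3) = -2 - 4 = -6)
W(m) = -11*m (W(m) = m*(-13 + 2) = m*(-11) = -11*m)
W(-65) - (-149)*b = -11*(-65) - (-149)*(-6) = 715 - 1*894 = 715 - 894 = -179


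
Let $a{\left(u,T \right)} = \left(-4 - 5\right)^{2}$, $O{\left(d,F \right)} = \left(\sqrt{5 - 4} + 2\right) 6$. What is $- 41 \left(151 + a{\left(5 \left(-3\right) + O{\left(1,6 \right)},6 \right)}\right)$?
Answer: $-9512$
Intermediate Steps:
$O{\left(d,F \right)} = 18$ ($O{\left(d,F \right)} = \left(\sqrt{1} + 2\right) 6 = \left(1 + 2\right) 6 = 3 \cdot 6 = 18$)
$a{\left(u,T \right)} = 81$ ($a{\left(u,T \right)} = \left(-9\right)^{2} = 81$)
$- 41 \left(151 + a{\left(5 \left(-3\right) + O{\left(1,6 \right)},6 \right)}\right) = - 41 \left(151 + 81\right) = \left(-41\right) 232 = -9512$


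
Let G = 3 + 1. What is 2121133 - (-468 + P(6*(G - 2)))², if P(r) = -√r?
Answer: 1902097 - 1872*√3 ≈ 1.8989e+6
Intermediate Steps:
G = 4
2121133 - (-468 + P(6*(G - 2)))² = 2121133 - (-468 - √(6*(4 - 2)))² = 2121133 - (-468 - √(6*2))² = 2121133 - (-468 - √12)² = 2121133 - (-468 - 2*√3)²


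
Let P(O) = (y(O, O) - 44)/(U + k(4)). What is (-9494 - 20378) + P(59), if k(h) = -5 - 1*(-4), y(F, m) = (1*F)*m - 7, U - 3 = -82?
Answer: -239319/8 ≈ -29915.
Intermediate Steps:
U = -79 (U = 3 - 82 = -79)
y(F, m) = -7 + F*m (y(F, m) = F*m - 7 = -7 + F*m)
k(h) = -1 (k(h) = -5 + 4 = -1)
P(O) = 51/80 - O²/80 (P(O) = ((-7 + O*O) - 44)/(-79 - 1) = ((-7 + O²) - 44)/(-80) = (-51 + O²)*(-1/80) = 51/80 - O²/80)
(-9494 - 20378) + P(59) = (-9494 - 20378) + (51/80 - 1/80*59²) = -29872 + (51/80 - 1/80*3481) = -29872 + (51/80 - 3481/80) = -29872 - 343/8 = -239319/8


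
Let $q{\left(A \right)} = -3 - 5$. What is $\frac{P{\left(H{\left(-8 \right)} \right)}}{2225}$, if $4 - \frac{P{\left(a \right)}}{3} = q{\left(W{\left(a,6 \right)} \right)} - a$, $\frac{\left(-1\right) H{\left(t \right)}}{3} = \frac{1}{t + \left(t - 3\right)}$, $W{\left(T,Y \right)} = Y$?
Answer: $\frac{693}{42275} \approx 0.016393$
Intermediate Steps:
$q{\left(A \right)} = -8$
$H{\left(t \right)} = - \frac{3}{-3 + 2 t}$ ($H{\left(t \right)} = - \frac{3}{t + \left(t - 3\right)} = - \frac{3}{t + \left(-3 + t\right)} = - \frac{3}{-3 + 2 t}$)
$P{\left(a \right)} = 36 + 3 a$ ($P{\left(a \right)} = 12 - 3 \left(-8 - a\right) = 12 + \left(24 + 3 a\right) = 36 + 3 a$)
$\frac{P{\left(H{\left(-8 \right)} \right)}}{2225} = \frac{36 + 3 \left(- \frac{3}{-3 + 2 \left(-8\right)}\right)}{2225} = \left(36 + 3 \left(- \frac{3}{-3 - 16}\right)\right) \frac{1}{2225} = \left(36 + 3 \left(- \frac{3}{-19}\right)\right) \frac{1}{2225} = \left(36 + 3 \left(\left(-3\right) \left(- \frac{1}{19}\right)\right)\right) \frac{1}{2225} = \left(36 + 3 \cdot \frac{3}{19}\right) \frac{1}{2225} = \left(36 + \frac{9}{19}\right) \frac{1}{2225} = \frac{693}{19} \cdot \frac{1}{2225} = \frac{693}{42275}$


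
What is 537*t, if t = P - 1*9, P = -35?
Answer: -23628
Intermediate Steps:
t = -44 (t = -35 - 1*9 = -35 - 9 = -44)
537*t = 537*(-44) = -23628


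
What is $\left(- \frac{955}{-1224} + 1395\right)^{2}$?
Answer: $\frac{2918750149225}{1498176} \approx 1.9482 \cdot 10^{6}$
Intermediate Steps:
$\left(- \frac{955}{-1224} + 1395\right)^{2} = \left(\left(-955\right) \left(- \frac{1}{1224}\right) + 1395\right)^{2} = \left(\frac{955}{1224} + 1395\right)^{2} = \left(\frac{1708435}{1224}\right)^{2} = \frac{2918750149225}{1498176}$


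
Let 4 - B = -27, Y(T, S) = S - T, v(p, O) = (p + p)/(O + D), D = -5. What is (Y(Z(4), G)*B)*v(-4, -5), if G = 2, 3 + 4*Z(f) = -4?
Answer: 93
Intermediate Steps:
Z(f) = -7/4 (Z(f) = -¾ + (¼)*(-4) = -¾ - 1 = -7/4)
v(p, O) = 2*p/(-5 + O) (v(p, O) = (p + p)/(O - 5) = (2*p)/(-5 + O) = 2*p/(-5 + O))
B = 31 (B = 4 - 1*(-27) = 4 + 27 = 31)
(Y(Z(4), G)*B)*v(-4, -5) = ((2 - 1*(-7/4))*31)*(2*(-4)/(-5 - 5)) = ((2 + 7/4)*31)*(2*(-4)/(-10)) = ((15/4)*31)*(2*(-4)*(-⅒)) = (465/4)*(⅘) = 93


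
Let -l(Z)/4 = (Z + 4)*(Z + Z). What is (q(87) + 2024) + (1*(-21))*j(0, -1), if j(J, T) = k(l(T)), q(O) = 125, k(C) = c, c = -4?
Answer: 2233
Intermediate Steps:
l(Z) = -8*Z*(4 + Z) (l(Z) = -4*(Z + 4)*(Z + Z) = -4*(4 + Z)*2*Z = -8*Z*(4 + Z))
k(C) = -4
j(J, T) = -4
(q(87) + 2024) + (1*(-21))*j(0, -1) = (125 + 2024) + (1*(-21))*(-4) = 2149 - 21*(-4) = 2149 + 84 = 2233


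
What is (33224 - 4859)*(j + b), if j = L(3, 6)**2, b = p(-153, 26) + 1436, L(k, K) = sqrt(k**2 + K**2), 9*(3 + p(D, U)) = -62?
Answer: 125184200/3 ≈ 4.1728e+7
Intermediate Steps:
p(D, U) = -89/9 (p(D, U) = -3 + (1/9)*(-62) = -3 - 62/9 = -89/9)
L(k, K) = sqrt(K**2 + k**2)
b = 12835/9 (b = -89/9 + 1436 = 12835/9 ≈ 1426.1)
j = 45 (j = (sqrt(6**2 + 3**2))**2 = (sqrt(36 + 9))**2 = (sqrt(45))**2 = (3*sqrt(5))**2 = 45)
(33224 - 4859)*(j + b) = (33224 - 4859)*(45 + 12835/9) = 28365*(13240/9) = 125184200/3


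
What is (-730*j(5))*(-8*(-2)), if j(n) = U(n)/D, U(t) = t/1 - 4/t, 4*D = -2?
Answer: 98112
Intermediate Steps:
D = -½ (D = (¼)*(-2) = -½ ≈ -0.50000)
U(t) = t - 4/t (U(t) = t*1 - 4/t = t - 4/t)
j(n) = -2*n + 8/n (j(n) = (n - 4/n)/(-½) = (n - 4/n)*(-2) = -2*n + 8/n)
(-730*j(5))*(-8*(-2)) = (-730*(-2*5 + 8/5))*(-8*(-2)) = -730*(-10 + 8*(⅕))*16 = -730*(-10 + 8/5)*16 = -730*(-42)/5*16 = -146*(-42)*16 = 6132*16 = 98112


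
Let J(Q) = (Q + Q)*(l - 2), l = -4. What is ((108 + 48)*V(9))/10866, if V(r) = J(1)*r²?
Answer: -25272/1811 ≈ -13.955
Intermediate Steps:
J(Q) = -12*Q (J(Q) = (Q + Q)*(-4 - 2) = (2*Q)*(-6) = -12*Q)
V(r) = -12*r² (V(r) = (-12*1)*r² = -12*r²)
((108 + 48)*V(9))/10866 = ((108 + 48)*(-12*9²))/10866 = (156*(-12*81))*(1/10866) = (156*(-972))*(1/10866) = -151632*1/10866 = -25272/1811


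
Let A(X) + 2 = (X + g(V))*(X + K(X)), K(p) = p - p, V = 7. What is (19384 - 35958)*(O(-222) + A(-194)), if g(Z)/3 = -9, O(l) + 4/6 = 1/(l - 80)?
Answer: -321878888975/453 ≈ -7.1055e+8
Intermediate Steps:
O(l) = -2/3 + 1/(-80 + l) (O(l) = -2/3 + 1/(l - 80) = -2/3 + 1/(-80 + l))
K(p) = 0
g(Z) = -27 (g(Z) = 3*(-9) = -27)
A(X) = -2 + X*(-27 + X) (A(X) = -2 + (X - 27)*(X + 0) = -2 + (-27 + X)*X = -2 + X*(-27 + X))
(19384 - 35958)*(O(-222) + A(-194)) = (19384 - 35958)*((163 - 2*(-222))/(3*(-80 - 222)) + (-2 + (-194)**2 - 27*(-194))) = -16574*((1/3)*(163 + 444)/(-302) + (-2 + 37636 + 5238)) = -16574*((1/3)*(-1/302)*607 + 42872) = -16574*(-607/906 + 42872) = -16574*38841425/906 = -321878888975/453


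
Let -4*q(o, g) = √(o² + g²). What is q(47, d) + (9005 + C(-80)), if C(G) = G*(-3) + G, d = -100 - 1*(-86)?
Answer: 9165 - √2405/4 ≈ 9152.7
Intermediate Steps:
d = -14 (d = -100 + 86 = -14)
C(G) = -2*G (C(G) = -3*G + G = -2*G)
q(o, g) = -√(g² + o²)/4 (q(o, g) = -√(o² + g²)/4 = -√(g² + o²)/4)
q(47, d) + (9005 + C(-80)) = -√((-14)² + 47²)/4 + (9005 - 2*(-80)) = -√(196 + 2209)/4 + (9005 + 160) = -√2405/4 + 9165 = 9165 - √2405/4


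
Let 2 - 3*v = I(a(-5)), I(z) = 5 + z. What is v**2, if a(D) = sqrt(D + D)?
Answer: -1/9 + 2*I*sqrt(10)/3 ≈ -0.11111 + 2.1082*I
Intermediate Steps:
a(D) = sqrt(2)*sqrt(D) (a(D) = sqrt(2*D) = sqrt(2)*sqrt(D))
v = -1 - I*sqrt(10)/3 (v = 2/3 - (5 + sqrt(2)*sqrt(-5))/3 = 2/3 - (5 + sqrt(2)*(I*sqrt(5)))/3 = 2/3 - (5 + I*sqrt(10))/3 = 2/3 + (-5/3 - I*sqrt(10)/3) = -1 - I*sqrt(10)/3 ≈ -1.0 - 1.0541*I)
v**2 = (-1 - I*sqrt(10)/3)**2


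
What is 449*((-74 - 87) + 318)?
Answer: 70493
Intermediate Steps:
449*((-74 - 87) + 318) = 449*(-161 + 318) = 449*157 = 70493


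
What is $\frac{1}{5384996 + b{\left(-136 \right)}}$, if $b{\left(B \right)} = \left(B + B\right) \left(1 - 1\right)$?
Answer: $\frac{1}{5384996} \approx 1.857 \cdot 10^{-7}$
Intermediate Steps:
$b{\left(B \right)} = 0$ ($b{\left(B \right)} = 2 B \left(1 - 1\right) = 2 B 0 = 0$)
$\frac{1}{5384996 + b{\left(-136 \right)}} = \frac{1}{5384996 + 0} = \frac{1}{5384996}$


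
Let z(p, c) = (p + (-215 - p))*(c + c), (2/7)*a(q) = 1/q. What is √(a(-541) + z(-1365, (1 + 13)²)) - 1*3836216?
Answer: -3836216 + I*√98668626294/1082 ≈ -3.8362e+6 + 290.31*I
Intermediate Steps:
a(q) = 7/(2*q)
z(p, c) = -430*c
√(a(-541) + z(-1365, (1 + 13)²)) - 1*3836216 = √((7/2)/(-541) - 430*(1 + 13)²) - 1*3836216 = √((7/2)*(-1/541) - 430*14²) - 3836216 = √(-7/1082 - 430*196) - 3836216 = √(-7/1082 - 84280) - 3836216 = √(-91190967/1082) - 3836216 = I*√98668626294/1082 - 3836216 = -3836216 + I*√98668626294/1082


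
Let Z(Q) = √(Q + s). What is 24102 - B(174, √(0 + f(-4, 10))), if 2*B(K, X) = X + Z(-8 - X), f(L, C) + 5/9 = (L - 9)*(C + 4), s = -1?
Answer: 24102 - √(-81 - 3*I*√1643)/6 - I*√1643/6 ≈ 24101.0 - 4.9796*I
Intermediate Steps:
f(L, C) = -5/9 + (-9 + L)*(4 + C) (f(L, C) = -5/9 + (L - 9)*(C + 4) = -5/9 + (-9 + L)*(4 + C))
Z(Q) = √(-1 + Q) (Z(Q) = √(Q - 1) = √(-1 + Q))
B(K, X) = X/2 + √(-9 - X)/2 (B(K, X) = (X + √(-1 + (-8 - X)))/2 = (X + √(-9 - X))/2 = X/2 + √(-9 - X)/2)
24102 - B(174, √(0 + f(-4, 10))) = 24102 - (√(0 + (-329/9 - 9*10 + 4*(-4) + 10*(-4)))/2 + √(-9 - √(0 + (-329/9 - 9*10 + 4*(-4) + 10*(-4))))/2) = 24102 - (√(0 + (-329/9 - 90 - 16 - 40))/2 + √(-9 - √(0 + (-329/9 - 90 - 16 - 40)))/2) = 24102 - (√(0 - 1643/9)/2 + √(-9 - √(0 - 1643/9))/2) = 24102 - (√(-1643/9)/2 + √(-9 - √(-1643/9))/2) = 24102 - ((I*√1643/3)/2 + √(-9 - I*√1643/3)/2) = 24102 - (I*√1643/6 + √(-9 - I*√1643/3)/2) = 24102 - (√(-9 - I*√1643/3)/2 + I*√1643/6) = 24102 + (-√(-9 - I*√1643/3)/2 - I*√1643/6) = 24102 - √(-9 - I*√1643/3)/2 - I*√1643/6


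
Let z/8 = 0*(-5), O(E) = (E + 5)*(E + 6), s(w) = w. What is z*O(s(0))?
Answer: 0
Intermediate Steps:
O(E) = (5 + E)*(6 + E)
z = 0 (z = 8*(0*(-5)) = 8*0 = 0)
z*O(s(0)) = 0*(30 + 0² + 11*0) = 0*(30 + 0 + 0) = 0*30 = 0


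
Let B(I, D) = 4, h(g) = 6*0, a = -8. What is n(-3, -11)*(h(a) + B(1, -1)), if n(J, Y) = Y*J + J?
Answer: 120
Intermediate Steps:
n(J, Y) = J + J*Y (n(J, Y) = J*Y + J = J + J*Y)
h(g) = 0
n(-3, -11)*(h(a) + B(1, -1)) = (-3*(1 - 11))*(0 + 4) = -3*(-10)*4 = 30*4 = 120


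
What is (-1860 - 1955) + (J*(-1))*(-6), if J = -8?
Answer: -3863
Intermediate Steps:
(-1860 - 1955) + (J*(-1))*(-6) = (-1860 - 1955) - 8*(-1)*(-6) = -3815 + 8*(-6) = -3815 - 48 = -3863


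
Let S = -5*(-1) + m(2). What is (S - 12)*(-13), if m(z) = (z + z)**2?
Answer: -117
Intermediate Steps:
m(z) = 4*z**2 (m(z) = (2*z)**2 = 4*z**2)
S = 21 (S = -5*(-1) + 4*2**2 = 5 + 4*4 = 5 + 16 = 21)
(S - 12)*(-13) = (21 - 12)*(-13) = 9*(-13) = -117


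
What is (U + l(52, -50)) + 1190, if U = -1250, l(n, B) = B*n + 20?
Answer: -2640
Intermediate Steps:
l(n, B) = 20 + B*n
(U + l(52, -50)) + 1190 = (-1250 + (20 - 50*52)) + 1190 = (-1250 + (20 - 2600)) + 1190 = (-1250 - 2580) + 1190 = -3830 + 1190 = -2640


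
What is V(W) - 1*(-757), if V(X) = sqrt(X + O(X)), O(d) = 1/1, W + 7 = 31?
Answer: 762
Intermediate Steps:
W = 24 (W = -7 + 31 = 24)
O(d) = 1
V(X) = sqrt(1 + X) (V(X) = sqrt(X + 1) = sqrt(1 + X))
V(W) - 1*(-757) = sqrt(1 + 24) - 1*(-757) = sqrt(25) + 757 = 5 + 757 = 762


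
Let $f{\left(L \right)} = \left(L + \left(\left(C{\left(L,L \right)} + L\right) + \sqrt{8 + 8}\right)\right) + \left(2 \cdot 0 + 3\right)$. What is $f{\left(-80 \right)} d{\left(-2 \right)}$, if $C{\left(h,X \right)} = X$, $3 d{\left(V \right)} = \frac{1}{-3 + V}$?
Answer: $\frac{233}{15} \approx 15.533$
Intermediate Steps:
$d{\left(V \right)} = \frac{1}{3 \left(-3 + V\right)}$
$f{\left(L \right)} = 7 + 3 L$ ($f{\left(L \right)} = \left(L + \left(\left(L + L\right) + \sqrt{8 + 8}\right)\right) + \left(2 \cdot 0 + 3\right) = \left(L + \left(2 L + \sqrt{16}\right)\right) + \left(0 + 3\right) = \left(L + \left(2 L + 4\right)\right) + 3 = \left(L + \left(4 + 2 L\right)\right) + 3 = \left(4 + 3 L\right) + 3 = 7 + 3 L$)
$f{\left(-80 \right)} d{\left(-2 \right)} = \left(7 + 3 \left(-80\right)\right) \frac{1}{3 \left(-3 - 2\right)} = \left(7 - 240\right) \frac{1}{3 \left(-5\right)} = - 233 \cdot \frac{1}{3} \left(- \frac{1}{5}\right) = \left(-233\right) \left(- \frac{1}{15}\right) = \frac{233}{15}$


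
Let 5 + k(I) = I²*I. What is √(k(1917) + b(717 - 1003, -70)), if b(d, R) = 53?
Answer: √7044762261 ≈ 83933.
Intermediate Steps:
k(I) = -5 + I³ (k(I) = -5 + I²*I = -5 + I³)
√(k(1917) + b(717 - 1003, -70)) = √((-5 + 1917³) + 53) = √((-5 + 7044762213) + 53) = √(7044762208 + 53) = √7044762261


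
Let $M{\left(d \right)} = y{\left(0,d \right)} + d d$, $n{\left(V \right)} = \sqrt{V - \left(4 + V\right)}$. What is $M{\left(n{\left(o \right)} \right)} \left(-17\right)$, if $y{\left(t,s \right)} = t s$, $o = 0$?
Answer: $68$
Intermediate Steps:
$y{\left(t,s \right)} = s t$
$n{\left(V \right)} = 2 i$ ($n{\left(V \right)} = \sqrt{-4} = 2 i$)
$M{\left(d \right)} = d^{2}$ ($M{\left(d \right)} = d 0 + d d = 0 + d^{2} = d^{2}$)
$M{\left(n{\left(o \right)} \right)} \left(-17\right) = \left(2 i\right)^{2} \left(-17\right) = \left(-4\right) \left(-17\right) = 68$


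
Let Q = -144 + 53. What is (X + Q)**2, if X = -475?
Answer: 320356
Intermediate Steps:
Q = -91
(X + Q)**2 = (-475 - 91)**2 = (-566)**2 = 320356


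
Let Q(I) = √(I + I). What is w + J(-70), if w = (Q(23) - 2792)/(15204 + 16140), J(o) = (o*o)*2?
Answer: 38396051/3918 + √46/31344 ≈ 9799.9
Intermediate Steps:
Q(I) = √2*√I (Q(I) = √(2*I) = √2*√I)
J(o) = 2*o² (J(o) = o²*2 = 2*o²)
w = -349/3918 + √46/31344 (w = (√2*√23 - 2792)/(15204 + 16140) = (√46 - 2792)/31344 = (-2792 + √46)*(1/31344) = -349/3918 + √46/31344 ≈ -0.088860)
w + J(-70) = (-349/3918 + √46/31344) + 2*(-70)² = (-349/3918 + √46/31344) + 2*4900 = (-349/3918 + √46/31344) + 9800 = 38396051/3918 + √46/31344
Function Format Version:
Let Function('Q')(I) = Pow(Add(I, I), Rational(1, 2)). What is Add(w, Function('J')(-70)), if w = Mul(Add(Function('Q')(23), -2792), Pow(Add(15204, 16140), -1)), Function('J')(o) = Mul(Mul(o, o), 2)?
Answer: Add(Rational(38396051, 3918), Mul(Rational(1, 31344), Pow(46, Rational(1, 2)))) ≈ 9799.9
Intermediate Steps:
Function('Q')(I) = Mul(Pow(2, Rational(1, 2)), Pow(I, Rational(1, 2))) (Function('Q')(I) = Pow(Mul(2, I), Rational(1, 2)) = Mul(Pow(2, Rational(1, 2)), Pow(I, Rational(1, 2))))
Function('J')(o) = Mul(2, Pow(o, 2)) (Function('J')(o) = Mul(Pow(o, 2), 2) = Mul(2, Pow(o, 2)))
w = Add(Rational(-349, 3918), Mul(Rational(1, 31344), Pow(46, Rational(1, 2)))) (w = Mul(Add(Mul(Pow(2, Rational(1, 2)), Pow(23, Rational(1, 2))), -2792), Pow(Add(15204, 16140), -1)) = Mul(Add(Pow(46, Rational(1, 2)), -2792), Pow(31344, -1)) = Mul(Add(-2792, Pow(46, Rational(1, 2))), Rational(1, 31344)) = Add(Rational(-349, 3918), Mul(Rational(1, 31344), Pow(46, Rational(1, 2)))) ≈ -0.088860)
Add(w, Function('J')(-70)) = Add(Add(Rational(-349, 3918), Mul(Rational(1, 31344), Pow(46, Rational(1, 2)))), Mul(2, Pow(-70, 2))) = Add(Add(Rational(-349, 3918), Mul(Rational(1, 31344), Pow(46, Rational(1, 2)))), Mul(2, 4900)) = Add(Add(Rational(-349, 3918), Mul(Rational(1, 31344), Pow(46, Rational(1, 2)))), 9800) = Add(Rational(38396051, 3918), Mul(Rational(1, 31344), Pow(46, Rational(1, 2))))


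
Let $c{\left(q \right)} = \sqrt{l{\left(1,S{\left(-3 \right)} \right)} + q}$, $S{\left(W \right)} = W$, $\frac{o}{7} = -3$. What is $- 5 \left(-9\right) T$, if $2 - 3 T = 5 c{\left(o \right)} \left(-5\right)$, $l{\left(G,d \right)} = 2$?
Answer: $30 + 375 i \sqrt{19} \approx 30.0 + 1634.6 i$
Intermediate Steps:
$o = -21$ ($o = 7 \left(-3\right) = -21$)
$c{\left(q \right)} = \sqrt{2 + q}$
$T = \frac{2}{3} + \frac{25 i \sqrt{19}}{3}$ ($T = \frac{2}{3} - \frac{5 \sqrt{2 - 21} \left(-5\right)}{3} = \frac{2}{3} - \frac{5 \sqrt{-19} \left(-5\right)}{3} = \frac{2}{3} - \frac{5 i \sqrt{19} \left(-5\right)}{3} = \frac{2}{3} - \frac{\left(-25\right) i \sqrt{19}}{3} = \frac{2}{3} + \frac{25 i \sqrt{19}}{3} \approx 0.66667 + 36.324 i$)
$- 5 \left(-9\right) T = - 5 \left(-9\right) \left(\frac{2}{3} + \frac{25 i \sqrt{19}}{3}\right) = \left(-1\right) \left(-45\right) \left(\frac{2}{3} + \frac{25 i \sqrt{19}}{3}\right) = 45 \left(\frac{2}{3} + \frac{25 i \sqrt{19}}{3}\right) = 30 + 375 i \sqrt{19}$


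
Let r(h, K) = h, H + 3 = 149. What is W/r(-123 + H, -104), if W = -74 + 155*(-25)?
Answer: -3949/23 ≈ -171.70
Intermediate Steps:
H = 146 (H = -3 + 149 = 146)
W = -3949 (W = -74 - 3875 = -3949)
W/r(-123 + H, -104) = -3949/(-123 + 146) = -3949/23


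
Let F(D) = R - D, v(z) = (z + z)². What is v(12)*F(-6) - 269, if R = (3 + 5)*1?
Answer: 7795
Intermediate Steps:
v(z) = 4*z² (v(z) = (2*z)² = 4*z²)
R = 8 (R = 8*1 = 8)
F(D) = 8 - D
v(12)*F(-6) - 269 = (4*12²)*(8 - 1*(-6)) - 269 = (4*144)*(8 + 6) - 269 = 576*14 - 269 = 8064 - 269 = 7795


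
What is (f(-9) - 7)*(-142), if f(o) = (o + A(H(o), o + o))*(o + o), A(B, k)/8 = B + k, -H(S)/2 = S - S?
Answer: -390074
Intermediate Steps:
H(S) = 0 (H(S) = -2*(S - S) = -2*0 = 0)
A(B, k) = 8*B + 8*k (A(B, k) = 8*(B + k) = 8*B + 8*k)
f(o) = 34*o**2 (f(o) = (o + (8*0 + 8*(o + o)))*(o + o) = (o + (0 + 8*(2*o)))*(2*o) = (o + (0 + 16*o))*(2*o) = (o + 16*o)*(2*o) = (17*o)*(2*o) = 34*o**2)
(f(-9) - 7)*(-142) = (34*(-9)**2 - 7)*(-142) = (34*81 - 7)*(-142) = (2754 - 7)*(-142) = 2747*(-142) = -390074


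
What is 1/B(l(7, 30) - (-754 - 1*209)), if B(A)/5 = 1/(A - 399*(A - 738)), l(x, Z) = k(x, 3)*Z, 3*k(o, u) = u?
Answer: -100752/5 ≈ -20150.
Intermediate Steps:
k(o, u) = u/3
l(x, Z) = Z (l(x, Z) = ((⅓)*3)*Z = 1*Z = Z)
B(A) = 5/(294462 - 398*A) (B(A) = 5/(A - 399*(A - 738)) = 5/(A - 399*(-738 + A)) = 5/(A + (294462 - 399*A)) = 5/(294462 - 398*A))
1/B(l(7, 30) - (-754 - 1*209)) = 1/(-5/(-294462 + 398*(30 - (-754 - 1*209)))) = 1/(-5/(-294462 + 398*(30 - (-754 - 209)))) = 1/(-5/(-294462 + 398*(30 - 1*(-963)))) = 1/(-5/(-294462 + 398*(30 + 963))) = 1/(-5/(-294462 + 398*993)) = 1/(-5/(-294462 + 395214)) = 1/(-5/100752) = -100752/5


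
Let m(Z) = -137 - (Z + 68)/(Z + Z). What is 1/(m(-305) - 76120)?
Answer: -610/46517007 ≈ -1.3113e-5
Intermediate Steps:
m(Z) = -137 - (68 + Z)/(2*Z)
1/(m(-305) - 76120) = 1/((-275/2 - 34/(-305)) - 76120) = 1/((-275/2 - 34*(-1/305)) - 76120) = 1/((-275/2 + 34/305) - 76120) = 1/(-83807/610 - 76120) = 1/(-46517007/610) = -610/46517007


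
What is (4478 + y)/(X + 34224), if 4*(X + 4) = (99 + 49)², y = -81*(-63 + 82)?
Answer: 2939/39696 ≈ 0.074038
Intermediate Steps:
y = -1539 (y = -81*19 = -1539)
X = 5472 (X = -4 + (99 + 49)²/4 = -4 + (¼)*148² = -4 + (¼)*21904 = -4 + 5476 = 5472)
(4478 + y)/(X + 34224) = (4478 - 1539)/(5472 + 34224) = 2939/39696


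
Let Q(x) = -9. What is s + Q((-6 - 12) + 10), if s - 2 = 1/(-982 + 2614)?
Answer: -11423/1632 ≈ -6.9994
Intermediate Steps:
s = 3265/1632 (s = 2 + 1/(-982 + 2614) = 2 + 1/1632 = 3265/1632 ≈ 2.0006)
s + Q((-6 - 12) + 10) = 3265/1632 - 9 = -11423/1632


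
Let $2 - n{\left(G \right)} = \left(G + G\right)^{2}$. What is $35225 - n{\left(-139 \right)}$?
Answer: $112507$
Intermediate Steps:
$n{\left(G \right)} = 2 - 4 G^{2}$ ($n{\left(G \right)} = 2 - \left(G + G\right)^{2} = 2 - \left(2 G\right)^{2} = 2 - 4 G^{2}$)
$35225 - n{\left(-139 \right)} = 35225 - \left(2 - 4 \left(-139\right)^{2}\right) = 35225 - \left(2 - 77284\right) = 35225 - -77282 = 35225 + 77282 = 112507$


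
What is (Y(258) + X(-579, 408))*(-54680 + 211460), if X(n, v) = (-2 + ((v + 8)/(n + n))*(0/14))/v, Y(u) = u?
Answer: 687624015/17 ≈ 4.0448e+7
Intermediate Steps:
X(n, v) = -2/v (X(n, v) = (-2 + ((8 + v)/((2*n)))*(0*(1/14)))/v = (-2 + ((8 + v)*(1/(2*n)))*0)/v = (-2 + ((8 + v)/(2*n))*0)/v = (-2 + 0)/v = -2/v)
(Y(258) + X(-579, 408))*(-54680 + 211460) = (258 - 2/408)*(-54680 + 211460) = (258 - 2*1/408)*156780 = (258 - 1/204)*156780 = (52631/204)*156780 = 687624015/17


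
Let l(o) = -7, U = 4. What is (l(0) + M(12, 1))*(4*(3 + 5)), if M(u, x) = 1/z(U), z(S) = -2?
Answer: -240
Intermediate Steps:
M(u, x) = -½ (M(u, x) = 1/(-2) = -½)
(l(0) + M(12, 1))*(4*(3 + 5)) = (-7 - ½)*(4*(3 + 5)) = -30*8 = -15/2*32 = -240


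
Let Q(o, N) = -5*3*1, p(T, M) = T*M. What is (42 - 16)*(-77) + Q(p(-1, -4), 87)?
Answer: -2017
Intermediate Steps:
p(T, M) = M*T
Q(o, N) = -15 (Q(o, N) = -15*1 = -15)
(42 - 16)*(-77) + Q(p(-1, -4), 87) = (42 - 16)*(-77) - 15 = 26*(-77) - 15 = -2002 - 15 = -2017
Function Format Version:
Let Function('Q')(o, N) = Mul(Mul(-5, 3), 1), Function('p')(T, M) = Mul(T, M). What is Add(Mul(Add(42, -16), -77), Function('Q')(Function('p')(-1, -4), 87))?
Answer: -2017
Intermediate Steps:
Function('p')(T, M) = Mul(M, T)
Function('Q')(o, N) = -15 (Function('Q')(o, N) = Mul(-15, 1) = -15)
Add(Mul(Add(42, -16), -77), Function('Q')(Function('p')(-1, -4), 87)) = Add(Mul(Add(42, -16), -77), -15) = Add(Mul(26, -77), -15) = Add(-2002, -15) = -2017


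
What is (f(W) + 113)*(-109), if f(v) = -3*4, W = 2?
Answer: -11009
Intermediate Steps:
f(v) = -12
(f(W) + 113)*(-109) = (-12 + 113)*(-109) = 101*(-109) = -11009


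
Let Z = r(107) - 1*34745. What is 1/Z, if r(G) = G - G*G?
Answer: -1/46087 ≈ -2.1698e-5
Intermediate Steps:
r(G) = G - G²
Z = -46087 (Z = 107*(1 - 1*107) - 1*34745 = 107*(1 - 107) - 34745 = 107*(-106) - 34745 = -11342 - 34745 = -46087)
1/Z = 1/(-46087) = -1/46087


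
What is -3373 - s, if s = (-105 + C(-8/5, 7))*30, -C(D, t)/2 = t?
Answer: 197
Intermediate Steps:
C(D, t) = -2*t
s = -3570 (s = (-105 - 2*7)*30 = (-105 - 14)*30 = -119*30 = -3570)
-3373 - s = -3373 - 1*(-3570) = -3373 + 3570 = 197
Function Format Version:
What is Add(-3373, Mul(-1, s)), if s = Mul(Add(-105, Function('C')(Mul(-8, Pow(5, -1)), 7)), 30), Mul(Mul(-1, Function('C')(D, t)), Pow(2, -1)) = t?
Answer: 197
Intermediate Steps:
Function('C')(D, t) = Mul(-2, t)
s = -3570 (s = Mul(Add(-105, Mul(-2, 7)), 30) = Mul(Add(-105, -14), 30) = Mul(-119, 30) = -3570)
Add(-3373, Mul(-1, s)) = Add(-3373, Mul(-1, -3570)) = Add(-3373, 3570) = 197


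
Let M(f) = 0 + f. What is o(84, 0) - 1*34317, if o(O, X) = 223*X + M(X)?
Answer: -34317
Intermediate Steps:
M(f) = f
o(O, X) = 224*X (o(O, X) = 223*X + X = 224*X)
o(84, 0) - 1*34317 = 224*0 - 1*34317 = 0 - 34317 = -34317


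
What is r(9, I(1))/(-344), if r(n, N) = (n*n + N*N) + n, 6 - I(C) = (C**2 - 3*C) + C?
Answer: -139/344 ≈ -0.40407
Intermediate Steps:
I(C) = 6 - C**2 + 2*C (I(C) = 6 - ((C**2 - 3*C) + C) = 6 - (C**2 - 2*C) = 6 + (-C**2 + 2*C) = 6 - C**2 + 2*C)
r(n, N) = n + N**2 + n**2 (r(n, N) = (n**2 + N**2) + n = (N**2 + n**2) + n = n + N**2 + n**2)
r(9, I(1))/(-344) = (9 + (6 - 1*1**2 + 2*1)**2 + 9**2)/(-344) = (9 + (6 - 1*1 + 2)**2 + 81)*(-1/344) = (9 + (6 - 1 + 2)**2 + 81)*(-1/344) = (9 + 7**2 + 81)*(-1/344) = (9 + 49 + 81)*(-1/344) = 139*(-1/344) = -139/344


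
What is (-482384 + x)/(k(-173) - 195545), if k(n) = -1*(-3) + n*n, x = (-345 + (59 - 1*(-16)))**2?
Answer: 409484/165613 ≈ 2.4725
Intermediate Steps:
x = 72900 (x = (-345 + (59 + 16))**2 = (-345 + 75)**2 = (-270)**2 = 72900)
k(n) = 3 + n**2
(-482384 + x)/(k(-173) - 195545) = (-482384 + 72900)/((3 + (-173)**2) - 195545) = -409484/((3 + 29929) - 195545) = -409484/(29932 - 195545) = -409484/(-165613) = -409484*(-1/165613) = 409484/165613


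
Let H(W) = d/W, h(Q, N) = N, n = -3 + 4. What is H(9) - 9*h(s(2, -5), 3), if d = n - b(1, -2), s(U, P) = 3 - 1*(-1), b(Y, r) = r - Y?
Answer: -239/9 ≈ -26.556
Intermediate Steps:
n = 1
s(U, P) = 4 (s(U, P) = 3 + 1 = 4)
d = 4 (d = 1 - (-2 - 1*1) = 1 - (-2 - 1) = 1 - 1*(-3) = 1 + 3 = 4)
H(W) = 4/W
H(9) - 9*h(s(2, -5), 3) = 4/9 - 9*3 = 4*(1/9) - 27 = 4/9 - 27 = -239/9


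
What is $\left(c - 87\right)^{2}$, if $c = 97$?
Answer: $100$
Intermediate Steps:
$\left(c - 87\right)^{2} = \left(97 - 87\right)^{2} = 10^{2} = 100$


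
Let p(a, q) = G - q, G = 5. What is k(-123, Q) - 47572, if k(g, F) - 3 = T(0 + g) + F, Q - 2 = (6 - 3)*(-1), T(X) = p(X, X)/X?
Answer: -5851238/123 ≈ -47571.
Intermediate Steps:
p(a, q) = 5 - q
T(X) = (5 - X)/X
Q = -1 (Q = 2 + (6 - 3)*(-1) = 2 + 3*(-1) = 2 - 3 = -1)
k(g, F) = 3 + F + (5 - g)/g (k(g, F) = 3 + ((5 - (0 + g))/(0 + g) + F) = 3 + ((5 - g)/g + F) = 3 + (F + (5 - g)/g) = 3 + F + (5 - g)/g)
k(-123, Q) - 47572 = (2 - 1 + 5/(-123)) - 47572 = (2 - 1 + 5*(-1/123)) - 47572 = (2 - 1 - 5/123) - 47572 = 118/123 - 47572 = -5851238/123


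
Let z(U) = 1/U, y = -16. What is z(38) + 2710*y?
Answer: -1647679/38 ≈ -43360.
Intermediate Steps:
z(38) + 2710*y = 1/38 + 2710*(-16) = 1/38 - 43360 = -1647679/38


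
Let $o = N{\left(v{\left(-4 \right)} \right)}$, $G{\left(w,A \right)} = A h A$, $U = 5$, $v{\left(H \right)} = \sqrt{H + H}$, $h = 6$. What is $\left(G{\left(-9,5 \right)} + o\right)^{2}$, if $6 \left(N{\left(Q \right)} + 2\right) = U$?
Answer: $\frac{797449}{36} \approx 22151.0$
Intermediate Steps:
$v{\left(H \right)} = \sqrt{2} \sqrt{H}$ ($v{\left(H \right)} = \sqrt{2 H} = \sqrt{2} \sqrt{H}$)
$N{\left(Q \right)} = - \frac{7}{6}$ ($N{\left(Q \right)} = -2 + \frac{1}{6} \cdot 5 = -2 + \frac{5}{6} = - \frac{7}{6}$)
$G{\left(w,A \right)} = 6 A^{2}$ ($G{\left(w,A \right)} = A 6 A = 6 A A = 6 A^{2}$)
$o = - \frac{7}{6} \approx -1.1667$
$\left(G{\left(-9,5 \right)} + o\right)^{2} = \left(6 \cdot 5^{2} - \frac{7}{6}\right)^{2} = \left(6 \cdot 25 - \frac{7}{6}\right)^{2} = \left(150 - \frac{7}{6}\right)^{2} = \left(\frac{893}{6}\right)^{2} = \frac{797449}{36}$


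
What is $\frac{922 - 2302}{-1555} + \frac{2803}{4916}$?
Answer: $\frac{2228549}{1528876} \approx 1.4576$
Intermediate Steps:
$\frac{922 - 2302}{-1555} + \frac{2803}{4916} = \left(922 - 2302\right) \left(- \frac{1}{1555}\right) + 2803 \cdot \frac{1}{4916} = \left(-1380\right) \left(- \frac{1}{1555}\right) + \frac{2803}{4916} = \frac{276}{311} + \frac{2803}{4916} = \frac{2228549}{1528876}$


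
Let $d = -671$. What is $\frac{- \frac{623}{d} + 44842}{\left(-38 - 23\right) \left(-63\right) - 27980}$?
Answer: $- \frac{30089605}{16195927} \approx -1.8578$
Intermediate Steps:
$\frac{- \frac{623}{d} + 44842}{\left(-38 - 23\right) \left(-63\right) - 27980} = \frac{- \frac{623}{-671} + 44842}{\left(-38 - 23\right) \left(-63\right) - 27980} = \frac{\left(-623\right) \left(- \frac{1}{671}\right) + 44842}{\left(-61\right) \left(-63\right) - 27980} = \frac{\frac{623}{671} + 44842}{3843 - 27980} = \frac{30089605}{671 \left(-24137\right)} = \frac{30089605}{671} \left(- \frac{1}{24137}\right) = - \frac{30089605}{16195927}$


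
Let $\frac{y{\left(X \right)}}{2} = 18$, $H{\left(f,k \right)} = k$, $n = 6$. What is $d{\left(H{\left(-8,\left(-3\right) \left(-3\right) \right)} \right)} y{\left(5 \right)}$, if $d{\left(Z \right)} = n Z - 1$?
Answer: $1908$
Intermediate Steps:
$d{\left(Z \right)} = -1 + 6 Z$ ($d{\left(Z \right)} = 6 Z - 1 = -1 + 6 Z$)
$y{\left(X \right)} = 36$ ($y{\left(X \right)} = 2 \cdot 18 = 36$)
$d{\left(H{\left(-8,\left(-3\right) \left(-3\right) \right)} \right)} y{\left(5 \right)} = \left(-1 + 6 \left(\left(-3\right) \left(-3\right)\right)\right) 36 = \left(-1 + 6 \cdot 9\right) 36 = \left(-1 + 54\right) 36 = 53 \cdot 36 = 1908$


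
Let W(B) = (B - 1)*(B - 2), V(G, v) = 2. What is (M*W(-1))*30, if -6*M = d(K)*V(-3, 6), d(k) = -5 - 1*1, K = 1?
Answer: 360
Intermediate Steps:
d(k) = -6 (d(k) = -5 - 1 = -6)
M = 2 (M = -(-1)*2 = -⅙*(-12) = 2)
W(B) = (-1 + B)*(-2 + B)
(M*W(-1))*30 = (2*(2 + (-1)² - 3*(-1)))*30 = (2*(2 + 1 + 3))*30 = (2*6)*30 = 12*30 = 360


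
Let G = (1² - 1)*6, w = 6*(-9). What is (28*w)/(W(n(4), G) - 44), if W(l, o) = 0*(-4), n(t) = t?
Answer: 378/11 ≈ 34.364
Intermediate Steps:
w = -54
G = 0 (G = (1 - 1)*6 = 0*6 = 0)
W(l, o) = 0
(28*w)/(W(n(4), G) - 44) = (28*(-54))/(0 - 44) = -1512/(-44) = -1512*(-1/44) = 378/11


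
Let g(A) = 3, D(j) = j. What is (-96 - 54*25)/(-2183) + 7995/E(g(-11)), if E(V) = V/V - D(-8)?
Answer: 5822033/6549 ≈ 889.00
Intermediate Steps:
E(V) = 9 (E(V) = V/V - 1*(-8) = 1 + 8 = 9)
(-96 - 54*25)/(-2183) + 7995/E(g(-11)) = (-96 - 54*25)/(-2183) + 7995/9 = (-96 - 1350)*(-1/2183) + 7995*(⅑) = -1446*(-1/2183) + 2665/3 = 1446/2183 + 2665/3 = 5822033/6549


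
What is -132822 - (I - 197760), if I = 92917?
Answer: -27979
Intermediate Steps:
-132822 - (I - 197760) = -132822 - (92917 - 197760) = -132822 - 1*(-104843) = -132822 + 104843 = -27979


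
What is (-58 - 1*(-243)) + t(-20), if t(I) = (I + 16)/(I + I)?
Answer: 1851/10 ≈ 185.10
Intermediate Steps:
t(I) = (16 + I)/(2*I) (t(I) = (16 + I)/((2*I)) = (16 + I)*(1/(2*I)) = (16 + I)/(2*I))
(-58 - 1*(-243)) + t(-20) = (-58 - 1*(-243)) + (½)*(16 - 20)/(-20) = (-58 + 243) + (½)*(-1/20)*(-4) = 185 + ⅒ = 1851/10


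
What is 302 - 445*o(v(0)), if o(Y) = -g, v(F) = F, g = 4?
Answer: 2082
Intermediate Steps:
o(Y) = -4 (o(Y) = -1*4 = -4)
302 - 445*o(v(0)) = 302 - 445*(-4) = 302 + 1780 = 2082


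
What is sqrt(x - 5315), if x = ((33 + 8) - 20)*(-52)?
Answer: I*sqrt(6407) ≈ 80.044*I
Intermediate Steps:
x = -1092 (x = (41 - 20)*(-52) = 21*(-52) = -1092)
sqrt(x - 5315) = sqrt(-1092 - 5315) = sqrt(-6407) = I*sqrt(6407)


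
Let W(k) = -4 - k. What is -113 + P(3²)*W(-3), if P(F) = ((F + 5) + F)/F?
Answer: -1040/9 ≈ -115.56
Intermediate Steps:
P(F) = (5 + 2*F)/F (P(F) = ((5 + F) + F)/F = (5 + 2*F)/F)
-113 + P(3²)*W(-3) = -113 + (2 + 5/(3²))*(-4 - 1*(-3)) = -113 + (2 + 5/9)*(-4 + 3) = -113 + (2 + 5*(⅑))*(-1) = -113 + (2 + 5/9)*(-1) = -113 + (23/9)*(-1) = -113 - 23/9 = -1040/9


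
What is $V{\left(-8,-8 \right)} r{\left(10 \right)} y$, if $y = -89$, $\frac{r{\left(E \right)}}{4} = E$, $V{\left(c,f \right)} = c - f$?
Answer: $0$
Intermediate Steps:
$r{\left(E \right)} = 4 E$
$V{\left(-8,-8 \right)} r{\left(10 \right)} y = \left(-8 - -8\right) 4 \cdot 10 \left(-89\right) = \left(-8 + 8\right) 40 \left(-89\right) = 0 \cdot 40 \left(-89\right) = 0 \left(-89\right) = 0$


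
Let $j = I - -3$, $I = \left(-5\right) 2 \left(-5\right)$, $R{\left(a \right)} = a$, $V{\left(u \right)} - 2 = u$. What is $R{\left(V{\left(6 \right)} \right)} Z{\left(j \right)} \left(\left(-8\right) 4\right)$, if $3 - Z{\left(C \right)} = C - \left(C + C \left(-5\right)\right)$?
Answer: $67072$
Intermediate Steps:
$V{\left(u \right)} = 2 + u$
$I = 50$ ($I = \left(-10\right) \left(-5\right) = 50$)
$j = 53$ ($j = 50 - -3 = 50 + 3 = 53$)
$Z{\left(C \right)} = 3 - 5 C$ ($Z{\left(C \right)} = 3 - \left(C - \left(C + C \left(-5\right)\right)\right) = 3 - \left(C - \left(C - 5 C\right)\right) = 3 - \left(C - - 4 C\right) = 3 - \left(C + 4 C\right) = 3 - 5 C$)
$R{\left(V{\left(6 \right)} \right)} Z{\left(j \right)} \left(\left(-8\right) 4\right) = \left(2 + 6\right) \left(3 - 265\right) \left(\left(-8\right) 4\right) = 8 \left(3 - 265\right) \left(-32\right) = 8 \left(-262\right) \left(-32\right) = \left(-2096\right) \left(-32\right) = 67072$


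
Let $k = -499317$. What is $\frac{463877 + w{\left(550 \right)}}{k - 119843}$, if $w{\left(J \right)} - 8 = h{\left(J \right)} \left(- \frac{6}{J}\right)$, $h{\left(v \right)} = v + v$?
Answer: $- \frac{463873}{619160} \approx -0.7492$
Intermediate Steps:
$h{\left(v \right)} = 2 v$
$w{\left(J \right)} = -4$ ($w{\left(J \right)} = 8 + 2 J \left(- \frac{6}{J}\right) = 8 - 12 = -4$)
$\frac{463877 + w{\left(550 \right)}}{k - 119843} = \frac{463877 - 4}{-499317 - 119843} = \frac{463873}{-619160} = 463873 \left(- \frac{1}{619160}\right) = - \frac{463873}{619160}$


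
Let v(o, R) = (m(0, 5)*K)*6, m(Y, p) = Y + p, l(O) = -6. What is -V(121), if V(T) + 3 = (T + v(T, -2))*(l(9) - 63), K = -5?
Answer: -1998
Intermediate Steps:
v(o, R) = -150 (v(o, R) = ((0 + 5)*(-5))*6 = (5*(-5))*6 = -25*6 = -150)
V(T) = 10347 - 69*T (V(T) = -3 + (T - 150)*(-6 - 63) = -3 + (-150 + T)*(-69) = -3 + (10350 - 69*T) = 10347 - 69*T)
-V(121) = -(10347 - 69*121) = -(10347 - 8349) = -1*1998 = -1998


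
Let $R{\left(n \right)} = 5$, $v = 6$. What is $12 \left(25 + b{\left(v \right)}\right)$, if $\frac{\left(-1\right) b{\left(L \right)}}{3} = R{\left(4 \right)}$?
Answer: $120$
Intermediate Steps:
$b{\left(L \right)} = -15$ ($b{\left(L \right)} = \left(-3\right) 5 = -15$)
$12 \left(25 + b{\left(v \right)}\right) = 12 \left(25 - 15\right) = 12 \cdot 10 = 120$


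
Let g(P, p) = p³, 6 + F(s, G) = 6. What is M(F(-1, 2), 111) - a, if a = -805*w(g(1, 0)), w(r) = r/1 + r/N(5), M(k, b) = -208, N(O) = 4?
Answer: -208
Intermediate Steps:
F(s, G) = 0 (F(s, G) = -6 + 6 = 0)
w(r) = 5*r/4 (w(r) = r/1 + r/4 = r*1 + r*(¼) = r + r/4 = 5*r/4)
a = 0 (a = -4025*0³/4 = -4025*0/4 = -805*0 = 0)
M(F(-1, 2), 111) - a = -208 - 1*0 = -208 + 0 = -208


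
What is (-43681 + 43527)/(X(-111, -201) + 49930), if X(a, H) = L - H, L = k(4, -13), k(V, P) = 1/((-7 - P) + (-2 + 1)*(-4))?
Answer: -1540/501311 ≈ -0.0030719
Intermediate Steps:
k(V, P) = 1/(-3 - P) (k(V, P) = 1/((-7 - P) - 1*(-4)) = 1/((-7 - P) + 4) = 1/(-3 - P))
L = ⅒ (L = -1/(3 - 13) = -1/(-10) = -1*(-⅒) = ⅒ ≈ 0.10000)
X(a, H) = ⅒ - H
(-43681 + 43527)/(X(-111, -201) + 49930) = (-43681 + 43527)/((⅒ - 1*(-201)) + 49930) = -154/((⅒ + 201) + 49930) = -154/(2011/10 + 49930) = -154/501311/10 = -154*10/501311 = -1540/501311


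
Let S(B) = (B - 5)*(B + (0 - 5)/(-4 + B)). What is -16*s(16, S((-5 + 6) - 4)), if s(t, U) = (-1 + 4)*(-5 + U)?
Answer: -4464/7 ≈ -637.71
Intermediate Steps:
S(B) = (-5 + B)*(B - 5/(-4 + B))
s(t, U) = -15 + 3*U (s(t, U) = 3*(-5 + U) = -15 + 3*U)
-16*s(16, S((-5 + 6) - 4)) = -16*(-15 + 3*((25 + ((-5 + 6) - 4)³ - 9*((-5 + 6) - 4)² + 15*((-5 + 6) - 4))/(-4 + ((-5 + 6) - 4)))) = -16*(-15 + 3*((25 + (1 - 4)³ - 9*(1 - 4)² + 15*(1 - 4))/(-4 + (1 - 4)))) = -16*(-15 + 3*((25 + (-3)³ - 9*(-3)² + 15*(-3))/(-4 - 3))) = -16*(-15 + 3*((25 - 27 - 9*9 - 45)/(-7))) = -16*(-15 + 3*(-(25 - 27 - 81 - 45)/7)) = -16*(-15 + 3*(-⅐*(-128))) = -16*(-15 + 3*(128/7)) = -16*(-15 + 384/7) = -16*279/7 = -4464/7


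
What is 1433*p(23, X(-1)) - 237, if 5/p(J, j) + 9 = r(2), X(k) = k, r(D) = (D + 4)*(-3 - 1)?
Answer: -14986/33 ≈ -454.12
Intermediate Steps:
r(D) = -16 - 4*D (r(D) = (4 + D)*(-4) = -16 - 4*D)
p(J, j) = -5/33 (p(J, j) = 5/(-9 + (-16 - 4*2)) = 5/(-9 + (-16 - 8)) = 5/(-9 - 24) = 5/(-33) = 5*(-1/33) = -5/33)
1433*p(23, X(-1)) - 237 = 1433*(-5/33) - 237 = -7165/33 - 237 = -14986/33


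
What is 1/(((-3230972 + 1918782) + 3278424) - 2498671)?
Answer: -1/532437 ≈ -1.8782e-6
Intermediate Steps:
1/(((-3230972 + 1918782) + 3278424) - 2498671) = 1/((-1312190 + 3278424) - 2498671) = 1/(1966234 - 2498671) = 1/(-532437) = -1/532437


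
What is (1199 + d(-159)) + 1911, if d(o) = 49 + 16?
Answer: 3175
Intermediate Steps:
d(o) = 65
(1199 + d(-159)) + 1911 = (1199 + 65) + 1911 = 1264 + 1911 = 3175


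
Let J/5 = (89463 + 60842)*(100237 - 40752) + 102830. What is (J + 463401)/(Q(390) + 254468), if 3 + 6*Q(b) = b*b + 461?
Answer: 134116326528/839683 ≈ 1.5972e+5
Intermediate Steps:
Q(b) = 229/3 + b²/6 (Q(b) = -½ + (b*b + 461)/6 = -½ + (b² + 461)/6 = -½ + (461 + b²)/6 = -½ + (461/6 + b²/6) = 229/3 + b²/6)
J = 44704978775 (J = 5*((89463 + 60842)*(100237 - 40752) + 102830) = 5*(150305*59485 + 102830) = 5*(8940892925 + 102830) = 5*8940995755 = 44704978775)
(J + 463401)/(Q(390) + 254468) = (44704978775 + 463401)/((229/3 + (⅙)*390²) + 254468) = 44705442176/((229/3 + (⅙)*152100) + 254468) = 44705442176/((229/3 + 25350) + 254468) = 44705442176/(76279/3 + 254468) = 44705442176/(839683/3) = 44705442176*(3/839683) = 134116326528/839683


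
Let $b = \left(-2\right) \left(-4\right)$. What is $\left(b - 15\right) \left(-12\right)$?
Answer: $84$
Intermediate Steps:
$b = 8$
$\left(b - 15\right) \left(-12\right) = \left(8 - 15\right) \left(-12\right) = \left(-7\right) \left(-12\right) = 84$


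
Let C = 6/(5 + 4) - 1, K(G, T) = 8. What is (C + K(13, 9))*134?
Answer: 3082/3 ≈ 1027.3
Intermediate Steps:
C = -⅓ (C = 6/9 - 1 = 6*(⅑) - 1 = ⅔ - 1 = -⅓ ≈ -0.33333)
(C + K(13, 9))*134 = (-⅓ + 8)*134 = (23/3)*134 = 3082/3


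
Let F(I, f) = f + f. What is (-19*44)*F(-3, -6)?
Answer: 10032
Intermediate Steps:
F(I, f) = 2*f
(-19*44)*F(-3, -6) = (-19*44)*(2*(-6)) = -836*(-12) = 10032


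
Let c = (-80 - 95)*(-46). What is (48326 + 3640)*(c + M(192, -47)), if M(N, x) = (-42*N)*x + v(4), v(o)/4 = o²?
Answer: 20117181852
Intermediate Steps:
v(o) = 4*o²
M(N, x) = 64 - 42*N*x (M(N, x) = (-42*N)*x + 4*4² = -42*N*x + 4*16 = -42*N*x + 64 = 64 - 42*N*x)
c = 8050 (c = -175*(-46) = 8050)
(48326 + 3640)*(c + M(192, -47)) = (48326 + 3640)*(8050 + (64 - 42*192*(-47))) = 51966*(8050 + (64 + 379008)) = 51966*(8050 + 379072) = 51966*387122 = 20117181852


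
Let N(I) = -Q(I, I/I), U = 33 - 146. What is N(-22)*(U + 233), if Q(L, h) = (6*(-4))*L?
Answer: -63360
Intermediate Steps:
Q(L, h) = -24*L
U = -113
N(I) = 24*I (N(I) = -(-24)*I = 24*I)
N(-22)*(U + 233) = (24*(-22))*(-113 + 233) = -528*120 = -63360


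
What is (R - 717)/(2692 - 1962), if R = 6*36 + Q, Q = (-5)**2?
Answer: -238/365 ≈ -0.65205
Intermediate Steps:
Q = 25
R = 241 (R = 6*36 + 25 = 216 + 25 = 241)
(R - 717)/(2692 - 1962) = (241 - 717)/(2692 - 1962) = -476/730 = -476*1/730 = -238/365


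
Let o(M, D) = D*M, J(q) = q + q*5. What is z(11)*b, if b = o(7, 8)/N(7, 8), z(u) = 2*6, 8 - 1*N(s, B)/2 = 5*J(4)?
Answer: -3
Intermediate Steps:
J(q) = 6*q (J(q) = q + 5*q = 6*q)
N(s, B) = -224 (N(s, B) = 16 - 10*6*4 = 16 - 10*24 = 16 - 2*120 = 16 - 240 = -224)
z(u) = 12
b = -¼ (b = (8*7)/(-224) = 56*(-1/224) = -¼ ≈ -0.25000)
z(11)*b = 12*(-¼) = -3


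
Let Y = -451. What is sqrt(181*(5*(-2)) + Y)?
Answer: I*sqrt(2261) ≈ 47.55*I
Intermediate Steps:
sqrt(181*(5*(-2)) + Y) = sqrt(181*(5*(-2)) - 451) = sqrt(181*(-10) - 451) = sqrt(-1810 - 451) = sqrt(-2261) = I*sqrt(2261)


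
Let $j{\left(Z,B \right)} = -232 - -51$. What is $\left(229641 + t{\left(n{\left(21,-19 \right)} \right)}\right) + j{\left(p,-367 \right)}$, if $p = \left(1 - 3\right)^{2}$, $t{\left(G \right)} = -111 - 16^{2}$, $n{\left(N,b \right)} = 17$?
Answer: $229093$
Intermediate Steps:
$t{\left(G \right)} = -367$ ($t{\left(G \right)} = -111 - 256 = -367$)
$p = 4$ ($p = \left(-2\right)^{2} = 4$)
$j{\left(Z,B \right)} = -181$ ($j{\left(Z,B \right)} = -232 + 51 = -181$)
$\left(229641 + t{\left(n{\left(21,-19 \right)} \right)}\right) + j{\left(p,-367 \right)} = \left(229641 - 367\right) - 181 = 229274 - 181 = 229093$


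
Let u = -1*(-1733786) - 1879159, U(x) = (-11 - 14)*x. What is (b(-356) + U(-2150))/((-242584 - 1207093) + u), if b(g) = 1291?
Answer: -55041/1595050 ≈ -0.034507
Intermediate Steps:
U(x) = -25*x
u = -145373 (u = 1733786 - 1879159 = -145373)
(b(-356) + U(-2150))/((-242584 - 1207093) + u) = (1291 - 25*(-2150))/((-242584 - 1207093) - 145373) = (1291 + 53750)/(-1449677 - 145373) = 55041/(-1595050) = 55041*(-1/1595050) = -55041/1595050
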